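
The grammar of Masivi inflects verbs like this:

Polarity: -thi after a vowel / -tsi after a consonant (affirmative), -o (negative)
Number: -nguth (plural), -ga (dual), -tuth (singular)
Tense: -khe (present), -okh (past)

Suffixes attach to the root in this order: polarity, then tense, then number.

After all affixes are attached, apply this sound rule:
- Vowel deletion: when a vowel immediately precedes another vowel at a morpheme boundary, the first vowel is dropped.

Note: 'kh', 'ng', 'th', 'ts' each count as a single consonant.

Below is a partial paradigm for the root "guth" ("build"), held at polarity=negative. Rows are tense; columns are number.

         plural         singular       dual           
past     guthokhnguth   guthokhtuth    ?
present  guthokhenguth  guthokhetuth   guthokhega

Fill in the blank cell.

guthokhga

Attach polarity negative -o → gutho.
Attach tense past -okh → guthookh.
Attach number dual -ga → guthookhga.
Apply vowel deletion: guthookhga → guthokhga.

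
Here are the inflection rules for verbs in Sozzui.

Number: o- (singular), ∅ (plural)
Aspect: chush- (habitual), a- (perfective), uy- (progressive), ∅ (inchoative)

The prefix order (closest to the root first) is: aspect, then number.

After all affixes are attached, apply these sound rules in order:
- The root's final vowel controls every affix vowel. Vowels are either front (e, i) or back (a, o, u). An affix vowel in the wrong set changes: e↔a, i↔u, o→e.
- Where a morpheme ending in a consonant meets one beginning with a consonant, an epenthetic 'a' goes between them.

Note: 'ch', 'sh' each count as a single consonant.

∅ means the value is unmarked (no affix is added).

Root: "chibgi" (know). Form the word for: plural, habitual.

Attach aspect habitual chush- → chushchibgi.
number = plural: zero marking, form stays chushchibgi.
Apply vowel harmony: chushchibgi → chishchibgi.
Apply epenthesis: chishchibgi → chishachibgi.

chishachibgi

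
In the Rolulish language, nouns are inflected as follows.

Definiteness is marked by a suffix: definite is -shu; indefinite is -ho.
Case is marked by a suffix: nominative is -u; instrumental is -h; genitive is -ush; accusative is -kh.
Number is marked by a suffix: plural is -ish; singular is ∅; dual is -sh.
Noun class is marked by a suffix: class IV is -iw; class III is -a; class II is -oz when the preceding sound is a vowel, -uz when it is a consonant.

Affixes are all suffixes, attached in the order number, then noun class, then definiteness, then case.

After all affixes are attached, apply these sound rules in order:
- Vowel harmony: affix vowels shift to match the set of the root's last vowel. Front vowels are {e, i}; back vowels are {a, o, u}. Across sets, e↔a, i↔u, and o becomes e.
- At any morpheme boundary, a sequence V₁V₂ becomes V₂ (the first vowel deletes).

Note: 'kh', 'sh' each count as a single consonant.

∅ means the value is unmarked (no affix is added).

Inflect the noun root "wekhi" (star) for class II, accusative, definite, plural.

wekhishizshikh

Attach number plural -ish → wekhiish.
Attach noun class class II -uz (after consonant 'sh') → wekhiishuz.
Attach definiteness definite -shu → wekhiishuzshu.
Attach case accusative -kh → wekhiishuzshukh.
Apply vowel harmony: wekhiishuzshukh → wekhiishizshikh.
Apply vowel deletion: wekhiishizshikh → wekhishizshikh.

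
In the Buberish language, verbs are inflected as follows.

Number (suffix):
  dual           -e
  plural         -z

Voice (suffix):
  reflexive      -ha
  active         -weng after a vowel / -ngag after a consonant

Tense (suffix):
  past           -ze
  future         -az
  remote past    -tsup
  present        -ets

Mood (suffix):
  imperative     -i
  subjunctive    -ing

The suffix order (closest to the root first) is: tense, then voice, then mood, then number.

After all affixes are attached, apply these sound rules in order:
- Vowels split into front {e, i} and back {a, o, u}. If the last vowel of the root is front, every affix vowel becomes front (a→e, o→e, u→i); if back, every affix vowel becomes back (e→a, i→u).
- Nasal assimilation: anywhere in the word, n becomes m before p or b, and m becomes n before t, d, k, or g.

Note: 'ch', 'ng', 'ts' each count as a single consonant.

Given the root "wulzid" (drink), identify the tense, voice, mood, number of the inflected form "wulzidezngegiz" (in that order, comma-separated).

Segment: wulzid-az-ngag-i-z.
tense: -az → future.
voice: -weng/ngag → active.
mood: -i → imperative.
number: -z → plural.

future, active, imperative, plural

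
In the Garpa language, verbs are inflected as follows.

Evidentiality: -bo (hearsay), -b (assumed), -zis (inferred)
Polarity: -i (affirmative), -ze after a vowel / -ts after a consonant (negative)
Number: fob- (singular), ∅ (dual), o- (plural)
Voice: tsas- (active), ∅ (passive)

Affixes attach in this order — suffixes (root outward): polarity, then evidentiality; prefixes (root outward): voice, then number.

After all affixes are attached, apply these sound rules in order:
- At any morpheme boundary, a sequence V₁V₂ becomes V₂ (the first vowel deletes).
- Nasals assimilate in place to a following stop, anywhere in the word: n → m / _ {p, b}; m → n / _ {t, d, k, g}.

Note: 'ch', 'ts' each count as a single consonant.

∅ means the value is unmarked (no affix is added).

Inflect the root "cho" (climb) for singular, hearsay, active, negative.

fobtsaschozebo

Attach polarity negative -ze (after vowel 'o') → choze.
Attach evidentiality hearsay -bo → chozebo.
Attach voice active tsas- → tsaschozebo.
Attach number singular fob- → fobtsaschozebo.
Vowel deletion: no change.
Nasal assimilation: no change.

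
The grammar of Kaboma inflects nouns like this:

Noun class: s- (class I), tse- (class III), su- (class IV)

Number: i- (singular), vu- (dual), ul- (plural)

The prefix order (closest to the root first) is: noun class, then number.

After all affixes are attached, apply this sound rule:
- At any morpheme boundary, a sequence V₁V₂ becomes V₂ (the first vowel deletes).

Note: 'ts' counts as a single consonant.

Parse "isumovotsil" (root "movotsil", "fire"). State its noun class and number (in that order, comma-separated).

Segment: i-su-movotsil.
noun class: su- → class IV.
number: i- → singular.

class IV, singular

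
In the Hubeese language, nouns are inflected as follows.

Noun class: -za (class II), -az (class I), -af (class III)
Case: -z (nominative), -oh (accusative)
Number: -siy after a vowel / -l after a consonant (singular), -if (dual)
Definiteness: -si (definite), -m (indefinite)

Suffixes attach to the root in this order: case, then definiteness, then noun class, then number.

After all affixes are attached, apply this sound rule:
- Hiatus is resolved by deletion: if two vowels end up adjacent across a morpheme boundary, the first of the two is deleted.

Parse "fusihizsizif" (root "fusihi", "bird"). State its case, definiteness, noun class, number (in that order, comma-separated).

Segment: fusihi-z-si-za-if.
case: -z → nominative.
definiteness: -si → definite.
noun class: -za → class II.
number: -if → dual.

nominative, definite, class II, dual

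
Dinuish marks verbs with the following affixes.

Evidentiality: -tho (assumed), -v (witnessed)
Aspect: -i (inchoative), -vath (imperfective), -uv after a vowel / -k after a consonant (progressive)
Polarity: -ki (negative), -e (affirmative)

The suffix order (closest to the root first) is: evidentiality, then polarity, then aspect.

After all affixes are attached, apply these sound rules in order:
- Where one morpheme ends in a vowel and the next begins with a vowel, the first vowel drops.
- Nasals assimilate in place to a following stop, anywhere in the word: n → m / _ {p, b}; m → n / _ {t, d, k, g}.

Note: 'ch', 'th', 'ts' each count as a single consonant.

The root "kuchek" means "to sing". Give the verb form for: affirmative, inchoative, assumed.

kuchekthi

Attach evidentiality assumed -tho → kuchektho.
Attach polarity affirmative -e → kuchekthoe.
Attach aspect inchoative -i → kuchekthoei.
Apply vowel deletion: kuchekthoei → kuchekthi.
Nasal assimilation: no change.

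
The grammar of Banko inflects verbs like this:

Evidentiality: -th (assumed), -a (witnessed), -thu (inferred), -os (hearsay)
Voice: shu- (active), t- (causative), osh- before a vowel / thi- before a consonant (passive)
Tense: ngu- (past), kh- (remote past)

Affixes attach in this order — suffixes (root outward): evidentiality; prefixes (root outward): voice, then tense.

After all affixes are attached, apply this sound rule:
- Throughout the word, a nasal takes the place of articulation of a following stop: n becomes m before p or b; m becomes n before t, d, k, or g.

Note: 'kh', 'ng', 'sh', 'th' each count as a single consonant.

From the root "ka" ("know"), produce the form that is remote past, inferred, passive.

khthikathu

Attach voice passive thi- (before consonant 'k') → thika.
Attach evidentiality inferred -thu → thikathu.
Attach tense remote past kh- → khthikathu.
Nasal assimilation: no change.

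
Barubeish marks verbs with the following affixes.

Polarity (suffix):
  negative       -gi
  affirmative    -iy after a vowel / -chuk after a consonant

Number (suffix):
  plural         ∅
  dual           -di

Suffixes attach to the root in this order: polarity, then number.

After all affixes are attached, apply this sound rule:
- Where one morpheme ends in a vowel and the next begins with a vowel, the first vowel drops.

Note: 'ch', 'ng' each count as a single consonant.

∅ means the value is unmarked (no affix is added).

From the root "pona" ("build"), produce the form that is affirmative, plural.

Attach polarity affirmative -iy (after vowel 'a') → ponaiy.
number = plural: zero marking, form stays ponaiy.
Apply vowel deletion: ponaiy → poniy.

poniy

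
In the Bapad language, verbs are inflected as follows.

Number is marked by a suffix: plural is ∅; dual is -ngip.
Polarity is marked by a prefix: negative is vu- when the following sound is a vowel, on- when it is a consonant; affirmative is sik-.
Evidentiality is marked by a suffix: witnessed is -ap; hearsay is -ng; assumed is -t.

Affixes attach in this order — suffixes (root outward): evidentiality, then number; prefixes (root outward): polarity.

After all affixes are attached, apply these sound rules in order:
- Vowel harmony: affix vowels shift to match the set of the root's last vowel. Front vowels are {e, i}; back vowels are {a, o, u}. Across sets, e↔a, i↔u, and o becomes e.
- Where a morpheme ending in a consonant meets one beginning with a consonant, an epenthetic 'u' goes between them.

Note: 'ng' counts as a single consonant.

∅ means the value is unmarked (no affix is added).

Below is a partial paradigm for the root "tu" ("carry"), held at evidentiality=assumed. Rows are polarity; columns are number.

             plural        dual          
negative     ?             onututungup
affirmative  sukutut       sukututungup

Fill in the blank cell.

Attach evidentiality assumed -t → tut.
number = plural: zero marking, form stays tut.
Attach polarity negative on- (before consonant 't') → ontut.
Vowel harmony: no change.
Apply epenthesis: ontut → onutut.

onutut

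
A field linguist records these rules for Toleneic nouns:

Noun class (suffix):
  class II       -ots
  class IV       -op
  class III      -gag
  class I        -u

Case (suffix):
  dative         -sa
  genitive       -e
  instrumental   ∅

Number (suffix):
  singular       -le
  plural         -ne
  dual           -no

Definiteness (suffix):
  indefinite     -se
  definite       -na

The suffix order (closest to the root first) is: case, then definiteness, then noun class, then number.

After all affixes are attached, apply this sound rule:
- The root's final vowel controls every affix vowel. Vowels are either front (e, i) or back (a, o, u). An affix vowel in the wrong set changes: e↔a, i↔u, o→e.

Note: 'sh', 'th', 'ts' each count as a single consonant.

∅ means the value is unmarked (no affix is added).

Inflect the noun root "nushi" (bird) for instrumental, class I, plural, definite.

nushineine

case = instrumental: zero marking, form stays nushi.
Attach definiteness definite -na → nushina.
Attach noun class class I -u → nushinau.
Attach number plural -ne → nushinaune.
Apply vowel harmony: nushinaune → nushineine.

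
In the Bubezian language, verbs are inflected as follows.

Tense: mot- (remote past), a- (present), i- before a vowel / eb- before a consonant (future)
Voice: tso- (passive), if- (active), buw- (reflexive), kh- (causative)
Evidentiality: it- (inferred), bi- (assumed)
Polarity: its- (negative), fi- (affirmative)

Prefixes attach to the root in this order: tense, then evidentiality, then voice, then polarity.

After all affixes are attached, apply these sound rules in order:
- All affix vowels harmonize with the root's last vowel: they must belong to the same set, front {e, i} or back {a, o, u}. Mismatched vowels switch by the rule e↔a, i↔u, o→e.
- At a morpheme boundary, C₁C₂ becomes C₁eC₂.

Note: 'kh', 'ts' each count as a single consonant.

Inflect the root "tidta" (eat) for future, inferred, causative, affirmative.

fukhutabetidta

Attach tense future eb- (before consonant 't') → ebtidta.
Attach evidentiality inferred it- → itebtidta.
Attach voice causative kh- → khitebtidta.
Attach polarity affirmative fi- → fikhitebtidta.
Apply vowel harmony: fikhitebtidta → fukhutabtidta.
Apply epenthesis: fukhutabtidta → fukhutabetidta.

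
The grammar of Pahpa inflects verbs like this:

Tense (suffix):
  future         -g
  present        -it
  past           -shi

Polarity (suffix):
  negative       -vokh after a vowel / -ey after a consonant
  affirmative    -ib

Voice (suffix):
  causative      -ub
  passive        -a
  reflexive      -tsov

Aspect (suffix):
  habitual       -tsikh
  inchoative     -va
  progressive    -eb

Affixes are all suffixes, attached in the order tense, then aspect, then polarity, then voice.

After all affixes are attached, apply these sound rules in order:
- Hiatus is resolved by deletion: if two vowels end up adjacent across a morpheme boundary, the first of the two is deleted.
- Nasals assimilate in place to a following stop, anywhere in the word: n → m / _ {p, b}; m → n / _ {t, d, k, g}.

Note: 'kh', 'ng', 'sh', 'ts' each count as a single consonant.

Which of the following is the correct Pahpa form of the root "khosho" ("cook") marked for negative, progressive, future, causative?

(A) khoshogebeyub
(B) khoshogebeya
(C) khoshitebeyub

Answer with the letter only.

Attach tense future -g → khoshog.
Attach aspect progressive -eb → khoshogeb.
Attach polarity negative -ey (after consonant 'b') → khoshogebey.
Attach voice causative -ub → khoshogebeyub.
Vowel deletion: no change.
Nasal assimilation: no change.
So the correct form is khoshogebeyub, option (A).
(C) khoshitebeyub is wrong: it uses present instead of future for tense.
(B) khoshogebeya is wrong: it uses passive instead of causative for voice.

A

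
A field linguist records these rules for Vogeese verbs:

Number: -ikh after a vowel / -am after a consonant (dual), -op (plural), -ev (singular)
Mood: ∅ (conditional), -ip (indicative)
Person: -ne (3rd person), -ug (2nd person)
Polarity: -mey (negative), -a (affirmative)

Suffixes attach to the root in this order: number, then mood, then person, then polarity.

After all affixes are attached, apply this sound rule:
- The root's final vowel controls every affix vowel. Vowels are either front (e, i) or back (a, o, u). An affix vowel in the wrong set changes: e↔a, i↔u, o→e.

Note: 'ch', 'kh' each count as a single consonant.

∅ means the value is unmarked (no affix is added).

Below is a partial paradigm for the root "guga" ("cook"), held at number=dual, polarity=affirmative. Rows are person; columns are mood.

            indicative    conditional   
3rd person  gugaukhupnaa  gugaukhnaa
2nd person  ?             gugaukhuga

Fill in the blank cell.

Attach number dual -ikh (after vowel 'a') → gugaikh.
Attach mood indicative -ip → gugaikhip.
Attach person 2nd person -ug → gugaikhipug.
Attach polarity affirmative -a → gugaikhipuga.
Apply vowel harmony: gugaikhipuga → gugaukhupuga.

gugaukhupuga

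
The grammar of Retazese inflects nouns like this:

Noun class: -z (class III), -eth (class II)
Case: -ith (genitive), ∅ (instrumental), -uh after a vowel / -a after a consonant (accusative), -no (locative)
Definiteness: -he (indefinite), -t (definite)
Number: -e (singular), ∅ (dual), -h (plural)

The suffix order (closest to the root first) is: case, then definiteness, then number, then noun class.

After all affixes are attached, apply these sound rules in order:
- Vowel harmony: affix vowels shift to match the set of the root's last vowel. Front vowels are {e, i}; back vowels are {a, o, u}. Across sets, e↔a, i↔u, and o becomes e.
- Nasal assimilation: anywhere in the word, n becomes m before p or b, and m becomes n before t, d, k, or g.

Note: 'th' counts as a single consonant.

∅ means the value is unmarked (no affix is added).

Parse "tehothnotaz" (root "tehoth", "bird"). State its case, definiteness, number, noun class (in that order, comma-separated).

Segment: tehoth-no-t-e-z.
case: -no → locative.
definiteness: -t → definite.
number: -e → singular.
noun class: -z → class III.

locative, definite, singular, class III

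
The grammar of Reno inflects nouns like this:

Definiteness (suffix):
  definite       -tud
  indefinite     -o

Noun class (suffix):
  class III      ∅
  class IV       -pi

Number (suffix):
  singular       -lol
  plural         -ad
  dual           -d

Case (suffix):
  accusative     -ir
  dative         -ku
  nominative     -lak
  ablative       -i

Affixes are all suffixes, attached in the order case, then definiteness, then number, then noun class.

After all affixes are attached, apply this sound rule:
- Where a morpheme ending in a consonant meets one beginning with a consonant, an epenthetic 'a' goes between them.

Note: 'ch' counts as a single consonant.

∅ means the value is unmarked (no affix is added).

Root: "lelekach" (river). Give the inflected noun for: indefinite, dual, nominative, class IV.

Attach case nominative -lak → lelekachlak.
Attach definiteness indefinite -o → lelekachlako.
Attach number dual -d → lelekachlakod.
Attach noun class class IV -pi → lelekachlakodpi.
Apply epenthesis: lelekachlakodpi → lelekachalakodapi.

lelekachalakodapi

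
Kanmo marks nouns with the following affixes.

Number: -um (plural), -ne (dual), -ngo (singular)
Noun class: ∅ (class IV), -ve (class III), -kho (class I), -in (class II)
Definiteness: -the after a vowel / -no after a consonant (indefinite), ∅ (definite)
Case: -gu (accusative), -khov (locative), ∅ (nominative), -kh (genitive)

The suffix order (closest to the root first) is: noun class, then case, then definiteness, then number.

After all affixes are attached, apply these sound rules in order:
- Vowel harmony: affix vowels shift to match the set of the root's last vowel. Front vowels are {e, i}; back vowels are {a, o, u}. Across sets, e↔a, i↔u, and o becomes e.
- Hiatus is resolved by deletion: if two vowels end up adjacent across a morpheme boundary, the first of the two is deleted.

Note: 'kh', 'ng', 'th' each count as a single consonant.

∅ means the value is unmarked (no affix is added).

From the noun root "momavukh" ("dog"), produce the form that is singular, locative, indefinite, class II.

momavukhunkhovnongo

Attach noun class class II -in → momavukhin.
Attach case locative -khov → momavukhinkhov.
Attach definiteness indefinite -no (after consonant 'v') → momavukhinkhovno.
Attach number singular -ngo → momavukhinkhovnongo.
Apply vowel harmony: momavukhinkhovnongo → momavukhunkhovnongo.
Vowel deletion: no change.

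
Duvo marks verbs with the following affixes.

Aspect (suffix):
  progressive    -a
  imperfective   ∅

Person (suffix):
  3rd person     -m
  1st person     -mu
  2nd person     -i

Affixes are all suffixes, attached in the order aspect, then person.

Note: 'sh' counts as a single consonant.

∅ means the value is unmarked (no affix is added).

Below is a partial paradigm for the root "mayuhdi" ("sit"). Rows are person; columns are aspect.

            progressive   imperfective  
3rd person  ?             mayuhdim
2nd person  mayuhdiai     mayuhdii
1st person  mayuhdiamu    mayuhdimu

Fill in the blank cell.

mayuhdiam

Attach aspect progressive -a → mayuhdia.
Attach person 3rd person -m → mayuhdiam.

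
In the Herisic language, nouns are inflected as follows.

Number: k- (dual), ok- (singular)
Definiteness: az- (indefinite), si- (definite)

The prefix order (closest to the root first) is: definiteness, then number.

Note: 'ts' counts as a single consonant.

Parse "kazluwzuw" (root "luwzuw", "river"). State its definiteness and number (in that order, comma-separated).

Segment: k-az-luwzuw.
definiteness: az- → indefinite.
number: k- → dual.

indefinite, dual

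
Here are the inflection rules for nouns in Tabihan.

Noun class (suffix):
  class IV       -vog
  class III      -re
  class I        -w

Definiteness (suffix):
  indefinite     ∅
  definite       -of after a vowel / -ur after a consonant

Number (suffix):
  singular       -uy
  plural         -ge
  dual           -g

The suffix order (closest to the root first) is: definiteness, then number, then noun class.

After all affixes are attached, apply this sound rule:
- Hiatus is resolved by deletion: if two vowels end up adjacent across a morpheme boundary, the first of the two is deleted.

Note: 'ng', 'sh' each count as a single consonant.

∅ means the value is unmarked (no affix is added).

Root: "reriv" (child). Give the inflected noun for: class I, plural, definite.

rerivurgew

Attach definiteness definite -ur (after consonant 'v') → rerivur.
Attach number plural -ge → rerivurge.
Attach noun class class I -w → rerivurgew.
Vowel deletion: no change.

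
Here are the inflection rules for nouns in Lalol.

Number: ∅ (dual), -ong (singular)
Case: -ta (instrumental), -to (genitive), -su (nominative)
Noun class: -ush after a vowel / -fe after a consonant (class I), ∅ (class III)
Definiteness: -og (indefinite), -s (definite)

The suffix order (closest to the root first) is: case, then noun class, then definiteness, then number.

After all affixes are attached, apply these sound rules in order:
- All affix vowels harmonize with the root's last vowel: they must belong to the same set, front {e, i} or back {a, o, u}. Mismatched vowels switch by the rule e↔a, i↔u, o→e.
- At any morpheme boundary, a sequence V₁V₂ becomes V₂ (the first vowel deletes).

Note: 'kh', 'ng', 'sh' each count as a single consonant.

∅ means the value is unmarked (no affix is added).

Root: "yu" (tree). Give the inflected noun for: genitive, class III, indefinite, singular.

Attach case genitive -to → yuto.
noun class = class III: zero marking, form stays yuto.
Attach definiteness indefinite -og → yutoog.
Attach number singular -ong → yutoogong.
Vowel harmony: no change.
Apply vowel deletion: yutoogong → yutogong.

yutogong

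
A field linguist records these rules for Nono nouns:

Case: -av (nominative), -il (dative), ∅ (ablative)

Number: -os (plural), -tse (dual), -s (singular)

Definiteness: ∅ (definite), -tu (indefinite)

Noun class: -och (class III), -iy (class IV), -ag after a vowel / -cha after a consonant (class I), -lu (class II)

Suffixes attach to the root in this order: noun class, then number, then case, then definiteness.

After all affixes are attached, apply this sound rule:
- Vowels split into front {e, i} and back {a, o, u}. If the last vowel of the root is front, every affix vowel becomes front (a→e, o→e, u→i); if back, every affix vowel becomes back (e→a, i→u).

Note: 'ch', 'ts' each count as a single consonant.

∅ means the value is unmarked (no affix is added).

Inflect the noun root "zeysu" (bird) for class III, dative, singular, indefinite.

Attach noun class class III -och → zeysuoch.
Attach number singular -s → zeysuochs.
Attach case dative -il → zeysuochsil.
Attach definiteness indefinite -tu → zeysuochsiltu.
Apply vowel harmony: zeysuochsiltu → zeysuochsultu.

zeysuochsultu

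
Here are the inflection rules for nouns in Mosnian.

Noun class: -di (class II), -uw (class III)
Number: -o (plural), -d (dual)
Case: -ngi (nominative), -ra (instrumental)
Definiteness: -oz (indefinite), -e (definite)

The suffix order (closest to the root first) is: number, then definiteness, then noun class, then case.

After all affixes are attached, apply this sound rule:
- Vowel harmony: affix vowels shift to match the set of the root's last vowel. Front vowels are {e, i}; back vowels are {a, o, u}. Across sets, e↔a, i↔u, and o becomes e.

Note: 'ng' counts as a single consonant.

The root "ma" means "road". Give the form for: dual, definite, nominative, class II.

madadungu

Attach number dual -d → mad.
Attach definiteness definite -e → made.
Attach noun class class II -di → madedi.
Attach case nominative -ngi → madedingi.
Apply vowel harmony: madedingi → madadungu.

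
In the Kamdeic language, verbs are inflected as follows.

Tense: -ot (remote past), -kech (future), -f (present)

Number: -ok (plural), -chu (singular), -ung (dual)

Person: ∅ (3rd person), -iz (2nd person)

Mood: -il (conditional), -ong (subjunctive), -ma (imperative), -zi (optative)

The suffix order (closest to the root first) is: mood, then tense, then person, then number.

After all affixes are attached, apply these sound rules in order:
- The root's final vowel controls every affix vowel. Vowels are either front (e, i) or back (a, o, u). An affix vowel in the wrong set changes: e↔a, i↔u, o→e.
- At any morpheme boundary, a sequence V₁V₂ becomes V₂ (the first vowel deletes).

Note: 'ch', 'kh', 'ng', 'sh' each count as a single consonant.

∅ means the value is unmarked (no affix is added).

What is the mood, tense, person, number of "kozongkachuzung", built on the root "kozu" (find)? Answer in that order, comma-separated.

subjunctive, future, 2nd person, dual

Segment: kozu-ong-kech-iz-ung.
mood: -ong → subjunctive.
tense: -kech → future.
person: -iz → 2nd person.
number: -ung → dual.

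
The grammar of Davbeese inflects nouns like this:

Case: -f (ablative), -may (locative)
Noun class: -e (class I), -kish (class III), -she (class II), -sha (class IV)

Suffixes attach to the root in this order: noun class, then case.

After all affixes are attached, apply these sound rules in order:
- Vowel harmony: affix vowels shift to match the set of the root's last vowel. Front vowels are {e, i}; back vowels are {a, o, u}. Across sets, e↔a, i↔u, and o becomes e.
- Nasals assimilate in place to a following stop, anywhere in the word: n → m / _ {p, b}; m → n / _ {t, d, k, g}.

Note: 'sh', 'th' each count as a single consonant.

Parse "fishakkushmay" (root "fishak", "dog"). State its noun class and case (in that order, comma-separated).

class III, locative

Segment: fishak-kish-may.
noun class: -kish → class III.
case: -may → locative.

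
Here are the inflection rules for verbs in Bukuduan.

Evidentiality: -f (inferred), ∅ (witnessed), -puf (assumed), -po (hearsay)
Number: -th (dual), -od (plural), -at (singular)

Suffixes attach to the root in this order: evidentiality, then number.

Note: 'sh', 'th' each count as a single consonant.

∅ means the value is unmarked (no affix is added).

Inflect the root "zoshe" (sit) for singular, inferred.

zoshefat

Attach evidentiality inferred -f → zoshef.
Attach number singular -at → zoshefat.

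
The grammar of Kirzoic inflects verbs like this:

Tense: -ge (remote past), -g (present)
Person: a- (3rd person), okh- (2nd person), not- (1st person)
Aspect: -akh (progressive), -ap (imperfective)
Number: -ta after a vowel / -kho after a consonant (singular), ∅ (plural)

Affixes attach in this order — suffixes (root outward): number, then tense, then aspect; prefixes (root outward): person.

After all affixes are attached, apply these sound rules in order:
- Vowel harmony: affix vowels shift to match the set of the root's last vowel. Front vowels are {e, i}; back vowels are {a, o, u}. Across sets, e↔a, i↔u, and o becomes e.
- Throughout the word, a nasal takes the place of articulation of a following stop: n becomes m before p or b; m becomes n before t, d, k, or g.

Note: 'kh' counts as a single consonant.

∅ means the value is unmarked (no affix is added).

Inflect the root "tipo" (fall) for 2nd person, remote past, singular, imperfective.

Attach person 2nd person okh- → okhtipo.
Attach number singular -ta (after vowel 'o') → okhtipota.
Attach tense remote past -ge → okhtipotage.
Attach aspect imperfective -ap → okhtipotageap.
Apply vowel harmony: okhtipotageap → okhtipotagaap.
Nasal assimilation: no change.

okhtipotagaap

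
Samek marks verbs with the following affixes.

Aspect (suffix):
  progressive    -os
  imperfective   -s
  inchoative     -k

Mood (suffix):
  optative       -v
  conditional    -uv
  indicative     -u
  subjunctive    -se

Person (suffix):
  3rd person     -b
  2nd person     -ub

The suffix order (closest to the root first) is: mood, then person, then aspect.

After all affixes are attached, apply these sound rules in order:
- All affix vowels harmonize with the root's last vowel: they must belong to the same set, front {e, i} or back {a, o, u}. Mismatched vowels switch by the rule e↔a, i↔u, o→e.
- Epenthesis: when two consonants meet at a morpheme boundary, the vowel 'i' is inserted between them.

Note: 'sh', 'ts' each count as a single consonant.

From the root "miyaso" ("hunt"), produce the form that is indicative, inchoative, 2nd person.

Attach mood indicative -u → miyasou.
Attach person 2nd person -ub → miyasouub.
Attach aspect inchoative -k → miyasouubk.
Vowel harmony: no change.
Apply epenthesis: miyasouubk → miyasouubik.

miyasouubik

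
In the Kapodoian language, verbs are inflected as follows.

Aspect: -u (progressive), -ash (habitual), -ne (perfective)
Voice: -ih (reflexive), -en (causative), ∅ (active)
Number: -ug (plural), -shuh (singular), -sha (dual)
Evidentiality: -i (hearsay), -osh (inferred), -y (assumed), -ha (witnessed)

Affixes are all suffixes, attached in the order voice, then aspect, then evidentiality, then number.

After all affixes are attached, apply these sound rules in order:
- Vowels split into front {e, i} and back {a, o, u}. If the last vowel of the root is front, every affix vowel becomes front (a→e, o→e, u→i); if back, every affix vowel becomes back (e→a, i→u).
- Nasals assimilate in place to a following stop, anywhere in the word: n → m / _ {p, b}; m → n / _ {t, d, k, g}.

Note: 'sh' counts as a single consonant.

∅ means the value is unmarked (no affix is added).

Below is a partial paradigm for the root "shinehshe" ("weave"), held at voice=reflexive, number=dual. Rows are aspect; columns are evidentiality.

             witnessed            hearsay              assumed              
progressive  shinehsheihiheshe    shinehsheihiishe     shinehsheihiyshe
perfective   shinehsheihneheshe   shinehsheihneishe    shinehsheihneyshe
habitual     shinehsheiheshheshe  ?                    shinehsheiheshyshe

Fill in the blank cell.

Attach voice reflexive -ih → shinehsheih.
Attach aspect habitual -ash → shinehsheihash.
Attach evidentiality hearsay -i → shinehsheihashi.
Attach number dual -sha → shinehsheihashisha.
Apply vowel harmony: shinehsheihashisha → shinehsheiheshishe.
Nasal assimilation: no change.

shinehsheiheshishe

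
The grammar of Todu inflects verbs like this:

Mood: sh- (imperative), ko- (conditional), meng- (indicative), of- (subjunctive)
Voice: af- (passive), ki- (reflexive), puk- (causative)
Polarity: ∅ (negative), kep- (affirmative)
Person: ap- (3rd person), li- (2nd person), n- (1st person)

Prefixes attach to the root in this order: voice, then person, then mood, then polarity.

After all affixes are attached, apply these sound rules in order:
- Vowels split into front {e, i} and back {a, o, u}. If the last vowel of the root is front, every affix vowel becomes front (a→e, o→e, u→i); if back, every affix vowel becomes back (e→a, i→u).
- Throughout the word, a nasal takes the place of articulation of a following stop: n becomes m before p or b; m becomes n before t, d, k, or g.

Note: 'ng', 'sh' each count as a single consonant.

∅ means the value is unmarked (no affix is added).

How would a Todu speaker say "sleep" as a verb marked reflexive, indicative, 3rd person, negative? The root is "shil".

mengepkishil

Attach voice reflexive ki- → kishil.
Attach person 3rd person ap- → apkishil.
Attach mood indicative meng- → mengapkishil.
polarity = negative: zero marking, form stays mengapkishil.
Apply vowel harmony: mengapkishil → mengepkishil.
Nasal assimilation: no change.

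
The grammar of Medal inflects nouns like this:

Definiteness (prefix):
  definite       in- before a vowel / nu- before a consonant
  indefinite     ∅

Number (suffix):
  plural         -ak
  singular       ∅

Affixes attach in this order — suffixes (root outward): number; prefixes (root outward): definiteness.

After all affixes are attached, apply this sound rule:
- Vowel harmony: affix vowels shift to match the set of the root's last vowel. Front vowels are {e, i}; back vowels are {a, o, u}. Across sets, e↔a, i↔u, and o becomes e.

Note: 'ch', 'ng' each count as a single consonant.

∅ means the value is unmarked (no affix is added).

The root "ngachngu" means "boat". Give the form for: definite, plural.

nungachnguak

Attach definiteness definite nu- (before consonant 'ng') → nungachngu.
Attach number plural -ak → nungachnguak.
Vowel harmony: no change.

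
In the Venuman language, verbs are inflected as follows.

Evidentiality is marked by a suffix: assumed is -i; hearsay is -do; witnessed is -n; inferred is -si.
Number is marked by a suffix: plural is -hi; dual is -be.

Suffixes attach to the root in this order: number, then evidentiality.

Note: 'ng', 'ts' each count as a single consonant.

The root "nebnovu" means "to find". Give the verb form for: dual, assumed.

Attach number dual -be → nebnovube.
Attach evidentiality assumed -i → nebnovubei.

nebnovubei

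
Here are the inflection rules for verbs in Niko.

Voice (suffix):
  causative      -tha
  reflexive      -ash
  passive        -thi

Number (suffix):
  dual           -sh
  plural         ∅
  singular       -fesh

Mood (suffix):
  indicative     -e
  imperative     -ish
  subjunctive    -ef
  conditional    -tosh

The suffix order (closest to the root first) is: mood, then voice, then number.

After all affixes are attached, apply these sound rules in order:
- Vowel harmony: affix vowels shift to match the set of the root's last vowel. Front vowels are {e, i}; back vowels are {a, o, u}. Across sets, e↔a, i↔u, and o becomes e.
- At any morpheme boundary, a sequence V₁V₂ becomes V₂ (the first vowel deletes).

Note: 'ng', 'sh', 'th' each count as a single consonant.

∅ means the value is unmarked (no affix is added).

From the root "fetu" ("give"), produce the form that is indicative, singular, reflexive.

Attach mood indicative -e → fetue.
Attach voice reflexive -ash → fetueash.
Attach number singular -fesh → fetueashfesh.
Apply vowel harmony: fetueashfesh → fetuaashfash.
Apply vowel deletion: fetuaashfash → fetashfash.

fetashfash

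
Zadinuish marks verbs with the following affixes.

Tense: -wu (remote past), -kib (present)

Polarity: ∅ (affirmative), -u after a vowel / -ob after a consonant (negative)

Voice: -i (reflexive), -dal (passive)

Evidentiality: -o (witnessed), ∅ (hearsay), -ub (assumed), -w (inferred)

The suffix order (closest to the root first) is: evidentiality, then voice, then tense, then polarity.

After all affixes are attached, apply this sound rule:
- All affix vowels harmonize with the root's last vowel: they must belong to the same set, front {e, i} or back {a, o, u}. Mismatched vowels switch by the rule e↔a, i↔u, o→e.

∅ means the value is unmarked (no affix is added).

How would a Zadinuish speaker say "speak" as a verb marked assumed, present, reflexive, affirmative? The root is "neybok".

neybokubukub

Attach evidentiality assumed -ub → neybokub.
Attach voice reflexive -i → neybokubi.
Attach tense present -kib → neybokubikib.
polarity = affirmative: zero marking, form stays neybokubikib.
Apply vowel harmony: neybokubikib → neybokubukub.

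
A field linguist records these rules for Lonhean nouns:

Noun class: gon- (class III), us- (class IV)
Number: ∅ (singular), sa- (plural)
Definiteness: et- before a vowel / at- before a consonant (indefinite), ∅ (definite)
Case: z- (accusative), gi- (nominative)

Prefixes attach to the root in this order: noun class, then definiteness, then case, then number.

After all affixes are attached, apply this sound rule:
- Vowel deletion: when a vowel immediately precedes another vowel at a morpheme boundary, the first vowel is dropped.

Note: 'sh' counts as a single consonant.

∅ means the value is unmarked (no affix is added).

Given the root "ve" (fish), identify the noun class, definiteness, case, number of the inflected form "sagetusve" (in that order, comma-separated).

Segment: sa-gi-et-us-ve.
noun class: us- → class IV.
definiteness: et/at- → indefinite.
case: gi- → nominative.
number: sa- → plural.

class IV, indefinite, nominative, plural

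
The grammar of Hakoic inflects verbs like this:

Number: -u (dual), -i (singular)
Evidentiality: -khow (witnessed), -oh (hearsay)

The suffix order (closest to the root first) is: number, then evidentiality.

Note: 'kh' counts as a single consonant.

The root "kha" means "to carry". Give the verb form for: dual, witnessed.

Attach number dual -u → khau.
Attach evidentiality witnessed -khow → khaukhow.

khaukhow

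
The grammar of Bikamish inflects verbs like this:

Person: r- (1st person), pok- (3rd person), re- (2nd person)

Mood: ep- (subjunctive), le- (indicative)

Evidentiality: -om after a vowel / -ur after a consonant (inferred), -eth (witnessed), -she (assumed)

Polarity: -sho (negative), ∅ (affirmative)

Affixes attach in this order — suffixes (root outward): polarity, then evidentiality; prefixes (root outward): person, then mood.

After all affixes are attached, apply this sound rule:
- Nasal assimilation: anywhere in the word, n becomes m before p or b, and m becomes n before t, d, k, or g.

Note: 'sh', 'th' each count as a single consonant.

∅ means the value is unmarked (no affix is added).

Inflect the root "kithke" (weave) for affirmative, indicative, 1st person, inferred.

Attach person 1st person r- → rkithke.
Attach mood indicative le- → lerkithke.
polarity = affirmative: zero marking, form stays lerkithke.
Attach evidentiality inferred -om (after vowel 'e') → lerkithkeom.
Nasal assimilation: no change.

lerkithkeom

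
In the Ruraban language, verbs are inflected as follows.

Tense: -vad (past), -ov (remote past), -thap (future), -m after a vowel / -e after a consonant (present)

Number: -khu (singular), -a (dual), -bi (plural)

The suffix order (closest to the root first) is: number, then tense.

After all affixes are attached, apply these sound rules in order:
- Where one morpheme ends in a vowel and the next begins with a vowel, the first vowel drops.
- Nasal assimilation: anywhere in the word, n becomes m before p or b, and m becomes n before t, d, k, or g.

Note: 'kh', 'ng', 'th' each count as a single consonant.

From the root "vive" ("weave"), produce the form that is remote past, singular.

vivekhov

Attach number singular -khu → vivekhu.
Attach tense remote past -ov → vivekhuov.
Apply vowel deletion: vivekhuov → vivekhov.
Nasal assimilation: no change.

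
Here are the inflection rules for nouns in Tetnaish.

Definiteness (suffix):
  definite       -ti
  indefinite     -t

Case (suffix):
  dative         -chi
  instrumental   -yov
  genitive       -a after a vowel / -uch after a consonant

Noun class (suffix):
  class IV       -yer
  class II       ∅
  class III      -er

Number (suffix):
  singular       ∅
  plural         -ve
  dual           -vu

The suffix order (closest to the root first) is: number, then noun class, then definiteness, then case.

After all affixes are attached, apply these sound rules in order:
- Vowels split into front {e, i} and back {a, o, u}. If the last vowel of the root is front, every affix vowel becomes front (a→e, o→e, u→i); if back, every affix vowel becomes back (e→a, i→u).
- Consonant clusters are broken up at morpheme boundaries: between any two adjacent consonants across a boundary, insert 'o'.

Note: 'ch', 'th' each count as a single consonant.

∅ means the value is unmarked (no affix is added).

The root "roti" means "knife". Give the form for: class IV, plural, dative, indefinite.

rotiveyerotochi

Attach number plural -ve → rotive.
Attach noun class class IV -yer → rotiveyer.
Attach definiteness indefinite -t → rotiveyert.
Attach case dative -chi → rotiveyertchi.
Vowel harmony: no change.
Apply epenthesis: rotiveyertchi → rotiveyerotochi.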